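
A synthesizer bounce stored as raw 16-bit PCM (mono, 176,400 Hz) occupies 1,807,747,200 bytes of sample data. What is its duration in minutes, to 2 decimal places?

85.40 minutes

Byte rate = 176,400 × 2 × 1 = 352,800 bytes/s.
Duration = 1,807,747,200 / 352,800 = 5,124 s.
5,124 s / 60 = 85.40 minutes.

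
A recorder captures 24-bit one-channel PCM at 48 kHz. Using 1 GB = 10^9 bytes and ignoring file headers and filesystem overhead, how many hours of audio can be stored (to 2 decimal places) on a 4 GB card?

7.72 hours

Uncompressed byte rate = 48,000 × 3 × 1 = 144,000 bytes/s.
Capacity = 4 × 1,000,000,000 = 4,000,000,000 bytes.
4,000,000,000 / 144,000 ≈ 27777.78 s → 7.72 hours.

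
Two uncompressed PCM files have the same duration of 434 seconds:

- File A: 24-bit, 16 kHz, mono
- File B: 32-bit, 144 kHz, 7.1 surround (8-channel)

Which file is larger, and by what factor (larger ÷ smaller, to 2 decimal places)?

File B, by a factor of 96.00

File A: 16,000 × 3 × 1 = 48,000 bytes/s.
File B: 144,000 × 4 × 8 = 4,608,000 bytes/s.
File B is larger; ratio = 1,999,872,000 / 20,832,000 = 96.00.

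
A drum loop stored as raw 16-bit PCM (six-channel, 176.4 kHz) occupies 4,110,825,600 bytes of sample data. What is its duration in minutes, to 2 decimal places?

Byte rate = 176,400 × 2 × 6 = 2,116,800 bytes/s.
Duration = 4,110,825,600 / 2,116,800 = 1,942 s.
1,942 s / 60 = 32.37 minutes.

32.37 minutes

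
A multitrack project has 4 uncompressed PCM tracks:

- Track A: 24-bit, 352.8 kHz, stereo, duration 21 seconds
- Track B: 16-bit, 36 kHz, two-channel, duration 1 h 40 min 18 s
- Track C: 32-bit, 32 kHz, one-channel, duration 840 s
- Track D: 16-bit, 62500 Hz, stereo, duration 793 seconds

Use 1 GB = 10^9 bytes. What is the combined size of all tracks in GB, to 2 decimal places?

Track A: 352,800 × 21 × 3 × 2 = 44,452,800 bytes.
Track B: 1 h 40 min 18 s = 6,018 s; 36,000 × 6,018 × 2 × 2 = 866,592,000 bytes.
Track C: 32,000 × 840 × 4 × 1 = 107,520,000 bytes.
Track D: 62,500 × 793 × 2 × 2 = 198,250,000 bytes.
Total = 1,216,814,800 bytes = 1.22 GB.

1.22 GB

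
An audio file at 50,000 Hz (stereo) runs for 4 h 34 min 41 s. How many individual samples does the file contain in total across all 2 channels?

4 h 34 min 41 s = 16,481 s.
50,000 × 16,481 s × 2 ch = 1,648,100,000 samples.

1,648,100,000 samples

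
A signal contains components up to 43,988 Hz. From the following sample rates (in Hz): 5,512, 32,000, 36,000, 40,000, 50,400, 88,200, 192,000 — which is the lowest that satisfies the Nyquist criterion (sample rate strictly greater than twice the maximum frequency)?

Need sample rate > 2 × 43,988 = 87,976 Hz.
Lowest listed rate above 87,976 Hz is 88,200 Hz.

88,200 Hz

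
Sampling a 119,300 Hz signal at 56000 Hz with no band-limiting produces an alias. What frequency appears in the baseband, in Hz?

Nyquist = 56,000/2 = 28,000 Hz; 119,300 Hz exceeds it.
Alias = |119,300 − 2×56,000| = |119,300 − 112,000| = 7,300 Hz.

7,300 Hz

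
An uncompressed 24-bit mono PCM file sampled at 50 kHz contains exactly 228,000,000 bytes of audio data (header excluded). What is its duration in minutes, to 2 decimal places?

25.33 minutes

Byte rate = 50,000 × 3 × 1 = 150,000 bytes/s.
Duration = 228,000,000 / 150,000 = 1,520 s.
1,520 s / 60 = 25.33 minutes.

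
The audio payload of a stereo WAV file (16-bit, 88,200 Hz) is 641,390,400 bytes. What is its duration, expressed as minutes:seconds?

30:18

Byte rate = 88,200 × 2 × 2 = 352,800 bytes/s.
Duration = 641,390,400 / 352,800 = 1,818 s.
1,818 s = 30:18.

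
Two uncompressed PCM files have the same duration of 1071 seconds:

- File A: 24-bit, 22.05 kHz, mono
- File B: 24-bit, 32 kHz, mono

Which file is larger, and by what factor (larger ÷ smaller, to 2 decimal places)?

File A: 22,050 × 3 × 1 = 66,150 bytes/s.
File B: 32,000 × 3 × 1 = 96,000 bytes/s.
File B is larger; ratio = 102,816,000 / 70,846,650 = 1.45.

File B, by a factor of 1.45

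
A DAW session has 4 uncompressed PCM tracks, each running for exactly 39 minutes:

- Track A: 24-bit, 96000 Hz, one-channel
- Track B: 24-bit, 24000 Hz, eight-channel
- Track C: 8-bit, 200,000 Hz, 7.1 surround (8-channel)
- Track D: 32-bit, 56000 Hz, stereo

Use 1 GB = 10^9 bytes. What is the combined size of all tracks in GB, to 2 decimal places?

exactly 39 minutes = 2,340 s.
Track A: 96,000 × 2,340 × 3 × 1 = 673,920,000 bytes.
Track B: 24,000 × 2,340 × 3 × 8 = 1,347,840,000 bytes.
Track C: 200,000 × 2,340 × 1 × 8 = 3,744,000,000 bytes.
Track D: 56,000 × 2,340 × 4 × 2 = 1,048,320,000 bytes.
Total = 6,814,080,000 bytes = 6.81 GB.

6.81 GB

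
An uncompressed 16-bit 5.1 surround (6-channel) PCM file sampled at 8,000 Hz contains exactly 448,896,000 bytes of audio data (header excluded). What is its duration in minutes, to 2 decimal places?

Byte rate = 8,000 × 2 × 6 = 96,000 bytes/s.
Duration = 448,896,000 / 96,000 = 4,676 s.
4,676 s / 60 = 77.93 minutes.

77.93 minutes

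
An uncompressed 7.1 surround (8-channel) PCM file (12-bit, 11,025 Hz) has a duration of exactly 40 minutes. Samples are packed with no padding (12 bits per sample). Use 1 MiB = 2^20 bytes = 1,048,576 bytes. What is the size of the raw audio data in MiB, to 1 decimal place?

Duration = exactly 40 minutes = 2,400 s.
Bits = 11,025 × 2,400 × 12 × 8 = 2,540,160,000 bits = 317,520,000 bytes.
317,520,000 / 1,048,576 = 302.8 MiB.

302.8 MiB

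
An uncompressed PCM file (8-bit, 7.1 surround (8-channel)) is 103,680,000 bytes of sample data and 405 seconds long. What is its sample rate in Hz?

Bytes = sample_rate × seconds × bytes_per_sample × channels.
sample_rate = 103,680,000 / (405 × 1 × 8) = 103,680,000 / 3,240 = 32,000 Hz.

32,000 Hz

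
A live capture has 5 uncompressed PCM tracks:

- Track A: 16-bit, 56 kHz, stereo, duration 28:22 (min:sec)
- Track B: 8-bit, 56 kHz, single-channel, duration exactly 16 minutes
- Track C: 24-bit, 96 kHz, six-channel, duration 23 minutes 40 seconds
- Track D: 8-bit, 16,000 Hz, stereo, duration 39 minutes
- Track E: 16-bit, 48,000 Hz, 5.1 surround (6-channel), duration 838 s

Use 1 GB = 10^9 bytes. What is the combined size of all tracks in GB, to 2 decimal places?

3.45 GB

Track A: 28:22 (min:sec) = 1,702 s; 56,000 × 1,702 × 2 × 2 = 381,248,000 bytes.
Track B: exactly 16 minutes = 960 s; 56,000 × 960 × 1 × 1 = 53,760,000 bytes.
Track C: 23 minutes 40 seconds = 1,420 s; 96,000 × 1,420 × 3 × 6 = 2,453,760,000 bytes.
Track D: 39 minutes = 2,340 s; 16,000 × 2,340 × 1 × 2 = 74,880,000 bytes.
Track E: 48,000 × 838 × 2 × 6 = 482,688,000 bytes.
Total = 3,446,336,000 bytes = 3.45 GB.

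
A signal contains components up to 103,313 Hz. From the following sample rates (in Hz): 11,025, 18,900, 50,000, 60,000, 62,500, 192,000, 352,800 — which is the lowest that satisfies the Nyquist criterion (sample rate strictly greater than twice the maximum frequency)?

352,800 Hz

Need sample rate > 2 × 103,313 = 206,626 Hz.
Lowest listed rate above 206,626 Hz is 352,800 Hz.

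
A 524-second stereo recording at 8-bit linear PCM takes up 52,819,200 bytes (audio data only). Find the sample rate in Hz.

50,400 Hz

Bytes = sample_rate × seconds × bytes_per_sample × channels.
sample_rate = 52,819,200 / (524 × 1 × 2) = 52,819,200 / 1,048 = 50,400 Hz.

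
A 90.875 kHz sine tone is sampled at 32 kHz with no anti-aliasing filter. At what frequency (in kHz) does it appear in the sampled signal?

Nyquist = 32,000/2 = 16,000 Hz; 90,875 Hz exceeds it.
Alias = |90,875 − 3×32,000| = |90,875 − 96,000| = 5,125 Hz = 5.125 kHz.

5.125 kHz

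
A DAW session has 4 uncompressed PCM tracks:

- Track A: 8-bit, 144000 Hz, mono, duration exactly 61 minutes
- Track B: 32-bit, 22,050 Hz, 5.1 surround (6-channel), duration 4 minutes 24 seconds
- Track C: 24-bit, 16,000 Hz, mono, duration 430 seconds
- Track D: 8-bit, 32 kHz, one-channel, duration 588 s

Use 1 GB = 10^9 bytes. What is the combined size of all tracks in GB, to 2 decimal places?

0.71 GB

Track A: exactly 61 minutes = 3,660 s; 144,000 × 3,660 × 1 × 1 = 527,040,000 bytes.
Track B: 4 minutes 24 seconds = 264 s; 22,050 × 264 × 4 × 6 = 139,708,800 bytes.
Track C: 16,000 × 430 × 3 × 1 = 20,640,000 bytes.
Track D: 32,000 × 588 × 1 × 1 = 18,816,000 bytes.
Total = 706,204,800 bytes = 0.71 GB.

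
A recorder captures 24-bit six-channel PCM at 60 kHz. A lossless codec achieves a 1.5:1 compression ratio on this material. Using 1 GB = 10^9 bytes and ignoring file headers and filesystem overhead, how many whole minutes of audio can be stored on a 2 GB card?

46 minutes

Uncompressed byte rate = 60,000 × 3 × 6 = 1,080,000 bytes/s.
After 1.5:1 compression, effective rate ≈ 720000 bytes/s.
Capacity = 2 × 1,000,000,000 = 2,000,000,000 bytes.
2,000,000,000 / effective rate ≈ 2777.78 s → 46 minutes.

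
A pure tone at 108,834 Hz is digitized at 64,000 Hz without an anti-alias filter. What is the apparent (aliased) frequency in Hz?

Nyquist = 64,000/2 = 32,000 Hz; 108,834 Hz exceeds it.
Alias = |108,834 − 2×64,000| = |108,834 − 128,000| = 19,166 Hz.

19,166 Hz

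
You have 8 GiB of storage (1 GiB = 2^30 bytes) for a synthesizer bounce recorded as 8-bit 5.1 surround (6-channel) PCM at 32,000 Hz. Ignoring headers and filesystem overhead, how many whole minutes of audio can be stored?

Uncompressed byte rate = 32,000 × 1 × 6 = 192,000 bytes/s.
Capacity = 8 × 1,073,741,824 = 8,589,934,592 bytes.
8,589,934,592 / 192,000 ≈ 44739.24 s → 745 minutes.

745 minutes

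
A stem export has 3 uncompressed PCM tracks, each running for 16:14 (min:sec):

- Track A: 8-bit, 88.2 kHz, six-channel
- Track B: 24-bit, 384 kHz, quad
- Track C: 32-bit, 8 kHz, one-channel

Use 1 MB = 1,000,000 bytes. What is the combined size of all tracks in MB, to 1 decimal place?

16:14 (min:sec) = 974 s.
Track A: 88,200 × 974 × 1 × 6 = 515,440,800 bytes.
Track B: 384,000 × 974 × 3 × 4 = 4,488,192,000 bytes.
Track C: 8,000 × 974 × 4 × 1 = 31,168,000 bytes.
Total = 5,034,800,800 bytes = 5034.8 MB.

5034.8 MB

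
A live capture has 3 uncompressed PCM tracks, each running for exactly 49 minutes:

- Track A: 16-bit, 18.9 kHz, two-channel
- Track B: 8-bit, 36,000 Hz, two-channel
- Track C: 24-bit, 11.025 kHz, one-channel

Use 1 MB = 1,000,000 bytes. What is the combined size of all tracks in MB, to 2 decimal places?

exactly 49 minutes = 2,940 s.
Track A: 18,900 × 2,940 × 2 × 2 = 222,264,000 bytes.
Track B: 36,000 × 2,940 × 1 × 2 = 211,680,000 bytes.
Track C: 11,025 × 2,940 × 3 × 1 = 97,240,500 bytes.
Total = 531,184,500 bytes = 531.18 MB.

531.18 MB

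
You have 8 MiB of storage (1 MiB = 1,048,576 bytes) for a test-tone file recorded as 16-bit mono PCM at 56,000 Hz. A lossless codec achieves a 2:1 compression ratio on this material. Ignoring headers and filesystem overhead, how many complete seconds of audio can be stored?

Uncompressed byte rate = 56,000 × 2 × 1 = 112,000 bytes/s.
After 2:1 compression, effective rate ≈ 56000 bytes/s.
Capacity = 8 × 1,048,576 = 8,388,608 bytes.
8,388,608 / effective rate ≈ 149.8 s → 149 seconds.

149 seconds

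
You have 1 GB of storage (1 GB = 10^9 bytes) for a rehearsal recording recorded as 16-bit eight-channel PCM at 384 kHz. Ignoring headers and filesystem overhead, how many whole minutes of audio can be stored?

2 minutes

Uncompressed byte rate = 384,000 × 2 × 8 = 6,144,000 bytes/s.
Capacity = 1 × 1,000,000,000 = 1,000,000,000 bytes.
1,000,000,000 / 6,144,000 ≈ 162.76 s → 2 minutes.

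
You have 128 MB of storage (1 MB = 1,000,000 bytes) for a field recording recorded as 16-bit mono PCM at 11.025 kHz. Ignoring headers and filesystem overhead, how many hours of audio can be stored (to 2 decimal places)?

1.61 hours

Uncompressed byte rate = 11,025 × 2 × 1 = 22,050 bytes/s.
Capacity = 128 × 1,000,000 = 128,000,000 bytes.
128,000,000 / 22,050 ≈ 5804.99 s → 1.61 hours.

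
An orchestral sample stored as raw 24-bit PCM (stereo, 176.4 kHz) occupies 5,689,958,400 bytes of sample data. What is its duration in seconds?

Byte rate = 176,400 × 3 × 2 = 1,058,400 bytes/s.
Duration = 5,689,958,400 / 1,058,400 = 5,376 s.

5,376 seconds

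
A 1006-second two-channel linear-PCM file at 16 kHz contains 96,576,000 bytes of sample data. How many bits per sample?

24 bits

Bytes per sample = 96,576,000 / (16,000 × 1,006 × 2) = 96,576,000 / 32,192,000 = 3.
Bit depth = 3 × 8 = 24 bits.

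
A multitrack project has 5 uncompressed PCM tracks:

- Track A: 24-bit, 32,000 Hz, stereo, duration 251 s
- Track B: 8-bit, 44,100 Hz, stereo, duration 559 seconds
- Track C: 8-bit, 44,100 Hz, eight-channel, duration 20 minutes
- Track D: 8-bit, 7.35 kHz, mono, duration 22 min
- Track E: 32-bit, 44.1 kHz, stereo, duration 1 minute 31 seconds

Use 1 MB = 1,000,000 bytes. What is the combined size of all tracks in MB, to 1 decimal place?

Track A: 32,000 × 251 × 3 × 2 = 48,192,000 bytes.
Track B: 44,100 × 559 × 1 × 2 = 49,303,800 bytes.
Track C: 20 minutes = 1,200 s; 44,100 × 1,200 × 1 × 8 = 423,360,000 bytes.
Track D: 22 min = 1,320 s; 7,350 × 1,320 × 1 × 1 = 9,702,000 bytes.
Track E: 1 minute 31 seconds = 91 s; 44,100 × 91 × 4 × 2 = 32,104,800 bytes.
Total = 562,662,600 bytes = 562.7 MB.

562.7 MB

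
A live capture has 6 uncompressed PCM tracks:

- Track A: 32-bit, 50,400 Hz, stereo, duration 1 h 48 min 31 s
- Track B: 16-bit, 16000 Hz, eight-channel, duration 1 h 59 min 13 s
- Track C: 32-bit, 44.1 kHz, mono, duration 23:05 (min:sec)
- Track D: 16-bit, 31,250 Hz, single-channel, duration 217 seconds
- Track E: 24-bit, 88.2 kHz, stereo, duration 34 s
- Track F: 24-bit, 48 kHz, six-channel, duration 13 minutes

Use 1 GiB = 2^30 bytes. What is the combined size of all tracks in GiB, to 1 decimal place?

5.0 GiB

Track A: 1 h 48 min 31 s = 6,511 s; 50,400 × 6,511 × 4 × 2 = 2,625,235,200 bytes.
Track B: 1 h 59 min 13 s = 7,153 s; 16,000 × 7,153 × 2 × 8 = 1,831,168,000 bytes.
Track C: 23:05 (min:sec) = 1,385 s; 44,100 × 1,385 × 4 × 1 = 244,314,000 bytes.
Track D: 31,250 × 217 × 2 × 1 = 13,562,500 bytes.
Track E: 88,200 × 34 × 3 × 2 = 17,992,800 bytes.
Track F: 13 minutes = 780 s; 48,000 × 780 × 3 × 6 = 673,920,000 bytes.
Total = 5,406,192,500 bytes = 5.0 GiB.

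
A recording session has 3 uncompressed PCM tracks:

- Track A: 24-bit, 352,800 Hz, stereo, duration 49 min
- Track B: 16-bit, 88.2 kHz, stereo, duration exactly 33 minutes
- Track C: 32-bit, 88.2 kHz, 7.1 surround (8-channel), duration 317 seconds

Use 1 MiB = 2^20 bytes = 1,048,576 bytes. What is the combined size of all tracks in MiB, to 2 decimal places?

7454.53 MiB

Track A: 49 min = 2,940 s; 352,800 × 2,940 × 3 × 2 = 6,223,392,000 bytes.
Track B: exactly 33 minutes = 1,980 s; 88,200 × 1,980 × 2 × 2 = 698,544,000 bytes.
Track C: 88,200 × 317 × 4 × 8 = 894,700,800 bytes.
Total = 7,816,636,800 bytes = 7454.53 MiB.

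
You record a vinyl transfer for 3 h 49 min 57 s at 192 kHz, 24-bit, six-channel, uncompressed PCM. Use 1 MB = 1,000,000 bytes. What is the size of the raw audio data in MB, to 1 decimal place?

Duration = 3 h 49 min 57 s = 13,797 s.
Bytes = 192,000 samples/s × 13,797 s × 3 bytes/sample × 6 ch = 47,682,432,000 bytes.
47,682,432,000 / 1,000,000 = 47682.4 MB.

47682.4 MB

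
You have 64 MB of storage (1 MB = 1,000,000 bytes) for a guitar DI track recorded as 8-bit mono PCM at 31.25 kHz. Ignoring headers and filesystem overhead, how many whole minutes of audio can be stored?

34 minutes

Uncompressed byte rate = 31,250 × 1 × 1 = 31,250 bytes/s.
Capacity = 64 × 1,000,000 = 64,000,000 bytes.
64,000,000 / 31,250 ≈ 2048 s → 34 minutes.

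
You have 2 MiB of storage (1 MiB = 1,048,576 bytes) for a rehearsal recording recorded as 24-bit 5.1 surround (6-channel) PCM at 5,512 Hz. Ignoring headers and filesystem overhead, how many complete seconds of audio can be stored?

Uncompressed byte rate = 5,512 × 3 × 6 = 99,216 bytes/s.
Capacity = 2 × 1,048,576 = 2,097,152 bytes.
2,097,152 / 99,216 ≈ 21.14 s → 21 seconds.

21 seconds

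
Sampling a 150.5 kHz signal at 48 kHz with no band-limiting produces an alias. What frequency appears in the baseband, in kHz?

Nyquist = 48,000/2 = 24,000 Hz; 150,500 Hz exceeds it.
Alias = |150,500 − 3×48,000| = |150,500 − 144,000| = 6,500 Hz = 6.5 kHz.

6.5 kHz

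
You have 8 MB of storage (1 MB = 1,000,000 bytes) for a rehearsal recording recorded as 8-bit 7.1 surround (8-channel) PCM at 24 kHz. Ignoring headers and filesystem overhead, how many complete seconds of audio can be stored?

41 seconds

Uncompressed byte rate = 24,000 × 1 × 8 = 192,000 bytes/s.
Capacity = 8 × 1,000,000 = 8,000,000 bytes.
8,000,000 / 192,000 ≈ 41.67 s → 41 seconds.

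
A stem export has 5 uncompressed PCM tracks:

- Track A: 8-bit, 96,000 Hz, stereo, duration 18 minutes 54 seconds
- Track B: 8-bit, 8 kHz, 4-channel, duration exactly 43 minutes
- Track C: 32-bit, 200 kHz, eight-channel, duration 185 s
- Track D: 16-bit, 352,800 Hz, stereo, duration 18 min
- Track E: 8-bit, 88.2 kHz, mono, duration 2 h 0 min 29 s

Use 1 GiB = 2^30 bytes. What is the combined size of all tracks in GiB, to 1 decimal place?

3.4 GiB

Track A: 18 minutes 54 seconds = 1,134 s; 96,000 × 1,134 × 1 × 2 = 217,728,000 bytes.
Track B: exactly 43 minutes = 2,580 s; 8,000 × 2,580 × 1 × 4 = 82,560,000 bytes.
Track C: 200,000 × 185 × 4 × 8 = 1,184,000,000 bytes.
Track D: 18 min = 1,080 s; 352,800 × 1,080 × 2 × 2 = 1,524,096,000 bytes.
Track E: 2 h 0 min 29 s = 7,229 s; 88,200 × 7,229 × 1 × 1 = 637,597,800 bytes.
Total = 3,645,981,800 bytes = 3.4 GiB.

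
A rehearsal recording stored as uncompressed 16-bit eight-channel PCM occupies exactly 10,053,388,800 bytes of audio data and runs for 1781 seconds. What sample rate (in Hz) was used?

Bytes = sample_rate × seconds × bytes_per_sample × channels.
sample_rate = 10,053,388,800 / (1,781 × 2 × 8) = 10,053,388,800 / 28,496 = 352,800 Hz.

352,800 Hz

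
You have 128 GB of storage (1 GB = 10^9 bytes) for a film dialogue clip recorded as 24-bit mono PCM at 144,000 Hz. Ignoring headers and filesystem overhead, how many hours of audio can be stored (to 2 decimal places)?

82.30 hours

Uncompressed byte rate = 144,000 × 3 × 1 = 432,000 bytes/s.
Capacity = 128 × 1,000,000,000 = 128,000,000,000 bytes.
128,000,000,000 / 432,000 ≈ 296296.3 s → 82.30 hours.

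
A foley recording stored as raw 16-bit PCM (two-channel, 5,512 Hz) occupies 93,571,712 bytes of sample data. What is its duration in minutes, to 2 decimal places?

70.73 minutes

Byte rate = 5,512 × 2 × 2 = 22,048 bytes/s.
Duration = 93,571,712 / 22,048 = 4,244 s.
4,244 s / 60 = 70.73 minutes.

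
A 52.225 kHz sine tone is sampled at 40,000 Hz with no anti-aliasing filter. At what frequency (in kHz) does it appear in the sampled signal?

12.225 kHz

Nyquist = 40,000/2 = 20,000 Hz; 52,225 Hz exceeds it.
Alias = |52,225 − 1×40,000| = |52,225 − 40,000| = 12,225 Hz = 12.225 kHz.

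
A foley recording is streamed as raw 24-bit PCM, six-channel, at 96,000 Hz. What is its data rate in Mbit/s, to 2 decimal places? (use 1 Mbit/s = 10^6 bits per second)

Bit rate = 96,000 × 24 × 6 = 13,824,000 bits/s.
= 13.82 Mbit/s.

13.82 Mbit/s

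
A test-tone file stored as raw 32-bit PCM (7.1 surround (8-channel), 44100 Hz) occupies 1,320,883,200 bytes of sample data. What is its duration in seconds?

936 seconds

Byte rate = 44,100 × 4 × 8 = 1,411,200 bytes/s.
Duration = 1,320,883,200 / 1,411,200 = 936 s.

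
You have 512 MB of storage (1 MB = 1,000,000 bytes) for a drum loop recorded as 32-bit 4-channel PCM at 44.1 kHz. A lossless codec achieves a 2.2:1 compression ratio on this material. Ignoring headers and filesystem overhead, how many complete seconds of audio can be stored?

Uncompressed byte rate = 44,100 × 4 × 4 = 705,600 bytes/s.
After 2.2:1 compression, effective rate ≈ 320727.27 bytes/s.
Capacity = 512 × 1,000,000 = 512,000,000 bytes.
512,000,000 / effective rate ≈ 1596.37 s → 1,596 seconds.

1,596 seconds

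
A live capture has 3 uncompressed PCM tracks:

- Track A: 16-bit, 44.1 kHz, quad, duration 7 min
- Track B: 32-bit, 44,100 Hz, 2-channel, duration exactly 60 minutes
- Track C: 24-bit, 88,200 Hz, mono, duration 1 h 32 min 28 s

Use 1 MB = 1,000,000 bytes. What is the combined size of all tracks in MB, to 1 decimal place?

2886.3 MB

Track A: 7 min = 420 s; 44,100 × 420 × 2 × 4 = 148,176,000 bytes.
Track B: exactly 60 minutes = 3,600 s; 44,100 × 3,600 × 4 × 2 = 1,270,080,000 bytes.
Track C: 1 h 32 min 28 s = 5,548 s; 88,200 × 5,548 × 3 × 1 = 1,468,000,800 bytes.
Total = 2,886,256,800 bytes = 2886.3 MB.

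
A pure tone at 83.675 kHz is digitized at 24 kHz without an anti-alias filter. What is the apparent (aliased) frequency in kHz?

Nyquist = 24,000/2 = 12,000 Hz; 83,675 Hz exceeds it.
Alias = |83,675 − 3×24,000| = |83,675 − 72,000| = 11,675 Hz = 11.675 kHz.

11.675 kHz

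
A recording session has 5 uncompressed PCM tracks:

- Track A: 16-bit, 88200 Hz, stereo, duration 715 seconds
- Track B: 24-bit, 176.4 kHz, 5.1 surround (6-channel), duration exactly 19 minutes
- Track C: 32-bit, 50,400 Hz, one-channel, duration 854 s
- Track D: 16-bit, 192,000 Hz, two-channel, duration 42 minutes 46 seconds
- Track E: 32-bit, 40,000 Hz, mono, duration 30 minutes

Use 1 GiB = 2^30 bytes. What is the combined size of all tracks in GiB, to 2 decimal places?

Track A: 88,200 × 715 × 2 × 2 = 252,252,000 bytes.
Track B: exactly 19 minutes = 1,140 s; 176,400 × 1,140 × 3 × 6 = 3,619,728,000 bytes.
Track C: 50,400 × 854 × 4 × 1 = 172,166,400 bytes.
Track D: 42 minutes 46 seconds = 2,566 s; 192,000 × 2,566 × 2 × 2 = 1,970,688,000 bytes.
Track E: 30 minutes = 1,800 s; 40,000 × 1,800 × 4 × 1 = 288,000,000 bytes.
Total = 6,302,834,400 bytes = 5.87 GiB.

5.87 GiB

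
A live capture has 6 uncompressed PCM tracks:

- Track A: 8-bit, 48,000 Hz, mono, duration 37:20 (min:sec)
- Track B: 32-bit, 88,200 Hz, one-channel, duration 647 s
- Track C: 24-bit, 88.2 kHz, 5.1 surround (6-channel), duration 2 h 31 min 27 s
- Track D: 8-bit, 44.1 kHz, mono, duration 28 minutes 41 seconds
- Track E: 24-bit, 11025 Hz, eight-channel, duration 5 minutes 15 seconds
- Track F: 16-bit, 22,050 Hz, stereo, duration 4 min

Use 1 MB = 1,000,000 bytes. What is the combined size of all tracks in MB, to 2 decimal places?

Track A: 37:20 (min:sec) = 2,240 s; 48,000 × 2,240 × 1 × 1 = 107,520,000 bytes.
Track B: 88,200 × 647 × 4 × 1 = 228,261,600 bytes.
Track C: 2 h 31 min 27 s = 9,087 s; 88,200 × 9,087 × 3 × 6 = 14,426,521,200 bytes.
Track D: 28 minutes 41 seconds = 1,721 s; 44,100 × 1,721 × 1 × 1 = 75,896,100 bytes.
Track E: 5 minutes 15 seconds = 315 s; 11,025 × 315 × 3 × 8 = 83,349,000 bytes.
Track F: 4 min = 240 s; 22,050 × 240 × 2 × 2 = 21,168,000 bytes.
Total = 14,942,715,900 bytes = 14942.72 MB.

14942.72 MB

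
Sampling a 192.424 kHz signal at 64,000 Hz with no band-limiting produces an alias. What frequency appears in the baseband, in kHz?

0.424 kHz

Nyquist = 64,000/2 = 32,000 Hz; 192,424 Hz exceeds it.
Alias = |192,424 − 3×64,000| = |192,424 − 192,000| = 424 Hz = 0.424 kHz.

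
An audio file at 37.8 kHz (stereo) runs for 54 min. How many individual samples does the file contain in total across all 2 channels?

244,944,000 samples

54 min = 3,240 s.
37,800 × 3,240 s × 2 ch = 244,944,000 samples.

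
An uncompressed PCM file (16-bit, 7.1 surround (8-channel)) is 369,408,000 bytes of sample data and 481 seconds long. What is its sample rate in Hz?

Bytes = sample_rate × seconds × bytes_per_sample × channels.
sample_rate = 369,408,000 / (481 × 2 × 8) = 369,408,000 / 7,696 = 48,000 Hz.

48,000 Hz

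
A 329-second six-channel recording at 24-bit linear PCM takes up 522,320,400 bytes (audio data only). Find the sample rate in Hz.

88,200 Hz

Bytes = sample_rate × seconds × bytes_per_sample × channels.
sample_rate = 522,320,400 / (329 × 3 × 6) = 522,320,400 / 5,922 = 88,200 Hz.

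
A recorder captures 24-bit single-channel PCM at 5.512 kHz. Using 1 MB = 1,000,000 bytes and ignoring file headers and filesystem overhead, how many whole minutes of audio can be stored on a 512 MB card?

Uncompressed byte rate = 5,512 × 3 × 1 = 16,536 bytes/s.
Capacity = 512 × 1,000,000 = 512,000,000 bytes.
512,000,000 / 16,536 ≈ 30962.75 s → 516 minutes.

516 minutes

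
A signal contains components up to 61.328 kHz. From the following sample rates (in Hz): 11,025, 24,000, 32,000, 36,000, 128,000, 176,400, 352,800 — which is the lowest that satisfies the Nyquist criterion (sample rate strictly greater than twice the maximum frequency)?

128,000 Hz

Need sample rate > 2 × 61,328 = 122,656 Hz.
Lowest listed rate above 122,656 Hz is 128,000 Hz.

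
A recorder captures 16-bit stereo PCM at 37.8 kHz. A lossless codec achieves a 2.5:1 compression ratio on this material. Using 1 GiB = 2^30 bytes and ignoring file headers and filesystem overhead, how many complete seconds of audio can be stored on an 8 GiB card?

142,029 seconds

Uncompressed byte rate = 37,800 × 2 × 2 = 151,200 bytes/s.
After 2.5:1 compression, effective rate ≈ 60480 bytes/s.
Capacity = 8 × 1,073,741,824 = 8,589,934,592 bytes.
8,589,934,592 / effective rate ≈ 142029.34 s → 142,029 seconds.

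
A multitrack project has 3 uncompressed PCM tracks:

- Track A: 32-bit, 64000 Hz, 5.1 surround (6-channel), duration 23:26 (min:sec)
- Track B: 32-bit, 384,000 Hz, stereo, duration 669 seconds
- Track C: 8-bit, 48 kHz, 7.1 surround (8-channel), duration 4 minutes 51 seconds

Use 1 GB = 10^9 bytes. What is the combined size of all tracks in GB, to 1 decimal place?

4.3 GB

Track A: 23:26 (min:sec) = 1,406 s; 64,000 × 1,406 × 4 × 6 = 2,159,616,000 bytes.
Track B: 384,000 × 669 × 4 × 2 = 2,055,168,000 bytes.
Track C: 4 minutes 51 seconds = 291 s; 48,000 × 291 × 1 × 8 = 111,744,000 bytes.
Total = 4,326,528,000 bytes = 4.3 GB.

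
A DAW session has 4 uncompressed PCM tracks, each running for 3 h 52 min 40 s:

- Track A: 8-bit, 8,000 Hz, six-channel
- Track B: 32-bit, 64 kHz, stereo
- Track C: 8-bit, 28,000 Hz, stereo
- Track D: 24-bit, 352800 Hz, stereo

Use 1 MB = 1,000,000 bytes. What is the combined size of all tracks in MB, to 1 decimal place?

3 h 52 min 40 s = 13,960 s.
Track A: 8,000 × 13,960 × 1 × 6 = 670,080,000 bytes.
Track B: 64,000 × 13,960 × 4 × 2 = 7,147,520,000 bytes.
Track C: 28,000 × 13,960 × 1 × 2 = 781,760,000 bytes.
Track D: 352,800 × 13,960 × 3 × 2 = 29,550,528,000 bytes.
Total = 38,149,888,000 bytes = 38149.9 MB.

38149.9 MB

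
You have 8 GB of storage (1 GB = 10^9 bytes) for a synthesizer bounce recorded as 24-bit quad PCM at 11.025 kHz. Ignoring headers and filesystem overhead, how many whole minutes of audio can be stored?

1,007 minutes

Uncompressed byte rate = 11,025 × 3 × 4 = 132,300 bytes/s.
Capacity = 8 × 1,000,000,000 = 8,000,000,000 bytes.
8,000,000,000 / 132,300 ≈ 60468.63 s → 1,007 minutes.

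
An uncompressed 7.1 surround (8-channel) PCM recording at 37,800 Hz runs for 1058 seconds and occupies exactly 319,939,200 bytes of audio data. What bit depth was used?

8 bits

Bytes per sample = 319,939,200 / (37,800 × 1,058 × 8) = 319,939,200 / 319,939,200 = 1.
Bit depth = 1 × 8 = 8 bits.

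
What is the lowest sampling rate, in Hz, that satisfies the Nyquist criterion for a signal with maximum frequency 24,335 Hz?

48,670 Hz

Minimum sample rate = 2 × 24,335 Hz = 48,670 Hz.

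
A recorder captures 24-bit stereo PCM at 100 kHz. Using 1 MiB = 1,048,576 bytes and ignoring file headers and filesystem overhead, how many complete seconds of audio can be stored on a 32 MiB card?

55 seconds

Uncompressed byte rate = 100,000 × 3 × 2 = 600,000 bytes/s.
Capacity = 32 × 1,048,576 = 33,554,432 bytes.
33,554,432 / 600,000 ≈ 55.92 s → 55 seconds.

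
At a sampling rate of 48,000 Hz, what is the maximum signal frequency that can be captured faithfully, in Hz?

24,000 Hz

Nyquist frequency = sample rate / 2 = 48,000 / 2 = 24,000 Hz.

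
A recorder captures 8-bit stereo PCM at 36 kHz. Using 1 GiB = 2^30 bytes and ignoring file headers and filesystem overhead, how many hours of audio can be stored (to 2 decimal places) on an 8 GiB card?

Uncompressed byte rate = 36,000 × 1 × 2 = 72,000 bytes/s.
Capacity = 8 × 1,073,741,824 = 8,589,934,592 bytes.
8,589,934,592 / 72,000 ≈ 119304.65 s → 33.14 hours.

33.14 hours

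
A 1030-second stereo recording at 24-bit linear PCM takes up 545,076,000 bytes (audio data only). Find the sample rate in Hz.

88,200 Hz

Bytes = sample_rate × seconds × bytes_per_sample × channels.
sample_rate = 545,076,000 / (1,030 × 3 × 2) = 545,076,000 / 6,180 = 88,200 Hz.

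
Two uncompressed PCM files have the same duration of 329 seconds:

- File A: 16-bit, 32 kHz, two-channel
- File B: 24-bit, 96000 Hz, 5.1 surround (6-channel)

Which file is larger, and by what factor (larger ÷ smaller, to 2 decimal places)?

File B, by a factor of 13.50

File A: 32,000 × 2 × 2 = 128,000 bytes/s.
File B: 96,000 × 3 × 6 = 1,728,000 bytes/s.
File B is larger; ratio = 568,512,000 / 42,112,000 = 13.50.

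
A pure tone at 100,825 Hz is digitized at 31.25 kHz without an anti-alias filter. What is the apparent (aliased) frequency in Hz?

7,075 Hz

Nyquist = 31,250/2 = 15,625 Hz; 100,825 Hz exceeds it.
Alias = |100,825 − 3×31,250| = |100,825 − 93,750| = 7,075 Hz.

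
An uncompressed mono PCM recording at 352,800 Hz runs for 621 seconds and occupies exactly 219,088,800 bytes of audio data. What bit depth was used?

Bytes per sample = 219,088,800 / (352,800 × 621 × 1) = 219,088,800 / 219,088,800 = 1.
Bit depth = 1 × 8 = 8 bits.

8 bits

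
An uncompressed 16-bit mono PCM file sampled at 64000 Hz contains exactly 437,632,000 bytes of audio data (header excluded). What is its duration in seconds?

3,419 seconds

Byte rate = 64,000 × 2 × 1 = 128,000 bytes/s.
Duration = 437,632,000 / 128,000 = 3,419 s.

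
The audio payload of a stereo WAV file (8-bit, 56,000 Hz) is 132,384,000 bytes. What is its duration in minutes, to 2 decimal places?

Byte rate = 56,000 × 1 × 2 = 112,000 bytes/s.
Duration = 132,384,000 / 112,000 = 1,182 s.
1,182 s / 60 = 19.70 minutes.

19.70 minutes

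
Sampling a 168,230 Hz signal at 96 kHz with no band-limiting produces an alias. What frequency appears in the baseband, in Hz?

23,770 Hz

Nyquist = 96,000/2 = 48,000 Hz; 168,230 Hz exceeds it.
Alias = |168,230 − 2×96,000| = |168,230 − 192,000| = 23,770 Hz.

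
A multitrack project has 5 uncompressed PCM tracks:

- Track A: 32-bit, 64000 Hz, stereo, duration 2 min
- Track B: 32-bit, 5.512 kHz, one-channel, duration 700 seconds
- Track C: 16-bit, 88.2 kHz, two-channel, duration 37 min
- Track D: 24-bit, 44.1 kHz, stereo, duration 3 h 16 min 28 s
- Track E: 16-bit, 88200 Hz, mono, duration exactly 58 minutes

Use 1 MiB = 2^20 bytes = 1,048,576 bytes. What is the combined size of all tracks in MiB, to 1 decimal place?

Track A: 2 min = 120 s; 64,000 × 120 × 4 × 2 = 61,440,000 bytes.
Track B: 5,512 × 700 × 4 × 1 = 15,433,600 bytes.
Track C: 37 min = 2,220 s; 88,200 × 2,220 × 2 × 2 = 783,216,000 bytes.
Track D: 3 h 16 min 28 s = 11,788 s; 44,100 × 11,788 × 3 × 2 = 3,119,104,800 bytes.
Track E: exactly 58 minutes = 3,480 s; 88,200 × 3,480 × 2 × 1 = 613,872,000 bytes.
Total = 4,593,066,400 bytes = 4380.3 MiB.

4380.3 MiB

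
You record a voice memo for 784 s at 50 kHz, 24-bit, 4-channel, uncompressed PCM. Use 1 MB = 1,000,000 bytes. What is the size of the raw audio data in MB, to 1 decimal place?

470.4 MB

Bytes = 50,000 samples/s × 784 s × 3 bytes/sample × 4 ch = 470,400,000 bytes.
470,400,000 / 1,000,000 = 470.4 MB.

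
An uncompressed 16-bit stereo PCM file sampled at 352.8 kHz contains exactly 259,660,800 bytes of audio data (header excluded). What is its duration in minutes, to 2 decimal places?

3.07 minutes

Byte rate = 352,800 × 2 × 2 = 1,411,200 bytes/s.
Duration = 259,660,800 / 1,411,200 = 184 s.
184 s / 60 = 3.07 minutes.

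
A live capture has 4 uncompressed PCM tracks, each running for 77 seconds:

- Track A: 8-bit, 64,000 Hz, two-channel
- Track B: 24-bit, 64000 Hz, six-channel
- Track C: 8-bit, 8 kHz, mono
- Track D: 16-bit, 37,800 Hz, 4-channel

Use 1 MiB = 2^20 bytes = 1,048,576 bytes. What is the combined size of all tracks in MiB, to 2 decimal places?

116.79 MiB

Track A: 64,000 × 77 × 1 × 2 = 9,856,000 bytes.
Track B: 64,000 × 77 × 3 × 6 = 88,704,000 bytes.
Track C: 8,000 × 77 × 1 × 1 = 616,000 bytes.
Track D: 37,800 × 77 × 2 × 4 = 23,284,800 bytes.
Total = 122,460,800 bytes = 116.79 MiB.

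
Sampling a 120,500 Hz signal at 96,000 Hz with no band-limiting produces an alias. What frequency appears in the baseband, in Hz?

24,500 Hz

Nyquist = 96,000/2 = 48,000 Hz; 120,500 Hz exceeds it.
Alias = |120,500 − 1×96,000| = |120,500 − 96,000| = 24,500 Hz.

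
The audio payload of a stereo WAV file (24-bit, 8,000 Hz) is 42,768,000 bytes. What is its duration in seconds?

Byte rate = 8,000 × 3 × 2 = 48,000 bytes/s.
Duration = 42,768,000 / 48,000 = 891 s.

891 seconds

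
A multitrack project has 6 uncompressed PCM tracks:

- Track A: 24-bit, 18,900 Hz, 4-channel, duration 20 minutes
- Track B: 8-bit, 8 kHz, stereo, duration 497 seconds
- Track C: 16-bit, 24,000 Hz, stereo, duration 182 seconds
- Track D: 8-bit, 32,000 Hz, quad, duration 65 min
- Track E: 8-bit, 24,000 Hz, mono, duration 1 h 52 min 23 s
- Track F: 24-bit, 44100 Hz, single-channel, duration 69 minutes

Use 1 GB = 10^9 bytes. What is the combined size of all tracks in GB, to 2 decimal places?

Track A: 20 minutes = 1,200 s; 18,900 × 1,200 × 3 × 4 = 272,160,000 bytes.
Track B: 8,000 × 497 × 1 × 2 = 7,952,000 bytes.
Track C: 24,000 × 182 × 2 × 2 = 17,472,000 bytes.
Track D: 65 min = 3,900 s; 32,000 × 3,900 × 1 × 4 = 499,200,000 bytes.
Track E: 1 h 52 min 23 s = 6,743 s; 24,000 × 6,743 × 1 × 1 = 161,832,000 bytes.
Track F: 69 minutes = 4,140 s; 44,100 × 4,140 × 3 × 1 = 547,722,000 bytes.
Total = 1,506,338,000 bytes = 1.51 GB.

1.51 GB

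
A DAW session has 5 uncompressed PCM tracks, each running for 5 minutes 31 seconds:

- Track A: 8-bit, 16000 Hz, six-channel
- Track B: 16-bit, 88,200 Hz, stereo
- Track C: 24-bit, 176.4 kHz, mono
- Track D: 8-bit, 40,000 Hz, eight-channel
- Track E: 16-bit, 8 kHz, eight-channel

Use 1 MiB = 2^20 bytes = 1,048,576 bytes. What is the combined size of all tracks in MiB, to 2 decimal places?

5 minutes 31 seconds = 331 s.
Track A: 16,000 × 331 × 1 × 6 = 31,776,000 bytes.
Track B: 88,200 × 331 × 2 × 2 = 116,776,800 bytes.
Track C: 176,400 × 331 × 3 × 1 = 175,165,200 bytes.
Track D: 40,000 × 331 × 1 × 8 = 105,920,000 bytes.
Track E: 8,000 × 331 × 2 × 8 = 42,368,000 bytes.
Total = 472,006,000 bytes = 450.14 MiB.

450.14 MiB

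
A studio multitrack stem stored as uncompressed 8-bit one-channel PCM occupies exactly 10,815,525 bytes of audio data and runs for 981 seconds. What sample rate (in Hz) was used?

11,025 Hz

Bytes = sample_rate × seconds × bytes_per_sample × channels.
sample_rate = 10,815,525 / (981 × 1 × 1) = 10,815,525 / 981 = 11,025 Hz.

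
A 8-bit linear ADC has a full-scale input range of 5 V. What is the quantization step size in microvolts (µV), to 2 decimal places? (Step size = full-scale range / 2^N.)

19531.25 µV

5 V / 2^8 = 5 / 256 V = 19531.25 µV.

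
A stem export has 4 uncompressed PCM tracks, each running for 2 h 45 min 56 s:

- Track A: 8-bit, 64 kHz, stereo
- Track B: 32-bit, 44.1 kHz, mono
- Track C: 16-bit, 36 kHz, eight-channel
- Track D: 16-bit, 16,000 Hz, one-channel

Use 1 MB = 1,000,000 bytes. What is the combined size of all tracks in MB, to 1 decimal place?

9083.9 MB

2 h 45 min 56 s = 9,956 s.
Track A: 64,000 × 9,956 × 1 × 2 = 1,274,368,000 bytes.
Track B: 44,100 × 9,956 × 4 × 1 = 1,756,238,400 bytes.
Track C: 36,000 × 9,956 × 2 × 8 = 5,734,656,000 bytes.
Track D: 16,000 × 9,956 × 2 × 1 = 318,592,000 bytes.
Total = 9,083,854,400 bytes = 9083.9 MB.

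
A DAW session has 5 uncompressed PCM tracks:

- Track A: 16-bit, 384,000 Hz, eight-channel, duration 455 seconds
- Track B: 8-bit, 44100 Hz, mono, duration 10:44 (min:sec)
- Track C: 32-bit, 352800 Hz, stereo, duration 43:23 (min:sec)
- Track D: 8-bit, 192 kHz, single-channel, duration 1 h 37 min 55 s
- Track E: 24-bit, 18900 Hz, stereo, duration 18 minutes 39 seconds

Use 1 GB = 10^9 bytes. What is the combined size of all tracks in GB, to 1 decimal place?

11.4 GB

Track A: 384,000 × 455 × 2 × 8 = 2,795,520,000 bytes.
Track B: 10:44 (min:sec) = 644 s; 44,100 × 644 × 1 × 1 = 28,400,400 bytes.
Track C: 43:23 (min:sec) = 2,603 s; 352,800 × 2,603 × 4 × 2 = 7,346,707,200 bytes.
Track D: 1 h 37 min 55 s = 5,875 s; 192,000 × 5,875 × 1 × 1 = 1,128,000,000 bytes.
Track E: 18 minutes 39 seconds = 1,119 s; 18,900 × 1,119 × 3 × 2 = 126,894,600 bytes.
Total = 11,425,522,200 bytes = 11.4 GB.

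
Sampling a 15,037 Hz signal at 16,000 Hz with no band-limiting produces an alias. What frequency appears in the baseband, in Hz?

Nyquist = 16,000/2 = 8,000 Hz; 15,037 Hz exceeds it.
Alias = |15,037 − 1×16,000| = |15,037 − 16,000| = 963 Hz.

963 Hz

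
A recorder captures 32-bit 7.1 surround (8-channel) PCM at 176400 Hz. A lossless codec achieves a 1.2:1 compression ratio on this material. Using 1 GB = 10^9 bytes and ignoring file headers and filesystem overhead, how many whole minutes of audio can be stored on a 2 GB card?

Uncompressed byte rate = 176,400 × 4 × 8 = 5,644,800 bytes/s.
After 1.2:1 compression, effective rate ≈ 4704000 bytes/s.
Capacity = 2 × 1,000,000,000 = 2,000,000,000 bytes.
2,000,000,000 / effective rate ≈ 425.17 s → 7 minutes.

7 minutes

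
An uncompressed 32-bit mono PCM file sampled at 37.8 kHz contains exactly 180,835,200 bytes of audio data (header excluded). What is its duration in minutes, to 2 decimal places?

Byte rate = 37,800 × 4 × 1 = 151,200 bytes/s.
Duration = 180,835,200 / 151,200 = 1,196 s.
1,196 s / 60 = 19.93 minutes.

19.93 minutes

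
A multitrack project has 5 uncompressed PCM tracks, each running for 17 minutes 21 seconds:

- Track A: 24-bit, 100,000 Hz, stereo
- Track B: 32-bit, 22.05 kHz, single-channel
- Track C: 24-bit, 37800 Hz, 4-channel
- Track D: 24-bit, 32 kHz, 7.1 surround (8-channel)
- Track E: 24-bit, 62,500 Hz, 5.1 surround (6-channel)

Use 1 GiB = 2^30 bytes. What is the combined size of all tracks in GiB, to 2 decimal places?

2.94 GiB

17 minutes 21 seconds = 1,041 s.
Track A: 100,000 × 1,041 × 3 × 2 = 624,600,000 bytes.
Track B: 22,050 × 1,041 × 4 × 1 = 91,816,200 bytes.
Track C: 37,800 × 1,041 × 3 × 4 = 472,197,600 bytes.
Track D: 32,000 × 1,041 × 3 × 8 = 799,488,000 bytes.
Track E: 62,500 × 1,041 × 3 × 6 = 1,171,125,000 bytes.
Total = 3,159,226,800 bytes = 2.94 GiB.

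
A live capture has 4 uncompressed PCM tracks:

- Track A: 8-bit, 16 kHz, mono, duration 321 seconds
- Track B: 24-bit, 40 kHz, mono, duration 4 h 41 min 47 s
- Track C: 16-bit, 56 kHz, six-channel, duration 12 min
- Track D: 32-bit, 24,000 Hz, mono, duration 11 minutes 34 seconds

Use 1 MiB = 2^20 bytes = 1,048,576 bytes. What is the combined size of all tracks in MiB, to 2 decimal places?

Track A: 16,000 × 321 × 1 × 1 = 5,136,000 bytes.
Track B: 4 h 41 min 47 s = 16,907 s; 40,000 × 16,907 × 3 × 1 = 2,028,840,000 bytes.
Track C: 12 min = 720 s; 56,000 × 720 × 2 × 6 = 483,840,000 bytes.
Track D: 11 minutes 34 seconds = 694 s; 24,000 × 694 × 4 × 1 = 66,624,000 bytes.
Total = 2,584,440,000 bytes = 2464.71 MiB.

2464.71 MiB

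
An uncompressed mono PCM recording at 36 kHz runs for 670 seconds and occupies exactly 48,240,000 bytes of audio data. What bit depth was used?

16 bits

Bytes per sample = 48,240,000 / (36,000 × 670 × 1) = 48,240,000 / 24,120,000 = 2.
Bit depth = 2 × 8 = 16 bits.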